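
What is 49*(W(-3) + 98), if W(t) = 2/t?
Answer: 14308/3 ≈ 4769.3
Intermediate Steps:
49*(W(-3) + 98) = 49*(2/(-3) + 98) = 49*(2*(-1/3) + 98) = 49*(-2/3 + 98) = 49*(292/3) = 14308/3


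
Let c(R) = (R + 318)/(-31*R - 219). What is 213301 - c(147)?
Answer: 339575347/1592 ≈ 2.1330e+5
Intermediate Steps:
c(R) = (318 + R)/(-219 - 31*R)
213301 - c(147) = 213301 - (-318 - 1*147)/(219 + 31*147) = 213301 - (-318 - 147)/(219 + 4557) = 213301 - (-465)/4776 = 213301 - 1*(-155/1592) = 213301 + 155/1592 = 339575347/1592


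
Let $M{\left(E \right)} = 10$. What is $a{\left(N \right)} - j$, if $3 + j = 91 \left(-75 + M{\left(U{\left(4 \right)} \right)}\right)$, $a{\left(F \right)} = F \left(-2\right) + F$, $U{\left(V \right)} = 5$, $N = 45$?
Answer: $5873$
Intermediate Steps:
$a{\left(F \right)} = - F$ ($a{\left(F \right)} = - 2 F + F = - F$)
$j = -5918$ ($j = -3 + 91 \left(-75 + 10\right) = -3 + 91 \left(-65\right) = -3 - 5915 = -5918$)
$a{\left(N \right)} - j = \left(-1\right) 45 - -5918 = -45 + 5918 = 5873$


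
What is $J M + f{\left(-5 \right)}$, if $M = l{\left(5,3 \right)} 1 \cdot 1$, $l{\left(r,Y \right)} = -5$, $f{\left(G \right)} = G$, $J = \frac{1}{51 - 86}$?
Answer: $- \frac{34}{7} \approx -4.8571$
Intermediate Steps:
$J = - \frac{1}{35}$ ($J = \frac{1}{-35} = - \frac{1}{35} \approx -0.028571$)
$M = -5$ ($M = \left(-5\right) 1 \cdot 1 = \left(-5\right) 1 = -5$)
$J M + f{\left(-5 \right)} = \left(- \frac{1}{35}\right) \left(-5\right) - 5 = \frac{1}{7} - 5 = - \frac{34}{7}$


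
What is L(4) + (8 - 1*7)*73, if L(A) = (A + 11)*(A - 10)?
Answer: -17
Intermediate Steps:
L(A) = (-10 + A)*(11 + A) (L(A) = (11 + A)*(-10 + A) = (-10 + A)*(11 + A))
L(4) + (8 - 1*7)*73 = (-110 + 4 + 4²) + (8 - 1*7)*73 = (-110 + 4 + 16) + (8 - 7)*73 = -90 + 1*73 = -90 + 73 = -17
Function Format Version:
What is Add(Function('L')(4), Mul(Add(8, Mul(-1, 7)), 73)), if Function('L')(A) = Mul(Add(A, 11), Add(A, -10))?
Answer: -17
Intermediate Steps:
Function('L')(A) = Mul(Add(-10, A), Add(11, A)) (Function('L')(A) = Mul(Add(11, A), Add(-10, A)) = Mul(Add(-10, A), Add(11, A)))
Add(Function('L')(4), Mul(Add(8, Mul(-1, 7)), 73)) = Add(Add(-110, 4, Pow(4, 2)), Mul(Add(8, Mul(-1, 7)), 73)) = Add(Add(-110, 4, 16), Mul(Add(8, -7), 73)) = Add(-90, Mul(1, 73)) = Add(-90, 73) = -17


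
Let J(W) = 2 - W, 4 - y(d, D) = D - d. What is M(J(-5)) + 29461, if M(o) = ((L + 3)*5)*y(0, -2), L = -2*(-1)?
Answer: 29611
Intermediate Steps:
L = 2
y(d, D) = 4 + d - D (y(d, D) = 4 - (D - d) = 4 + (d - D) = 4 + d - D)
M(o) = 150 (M(o) = ((2 + 3)*5)*(4 + 0 - 1*(-2)) = (5*5)*(4 + 0 + 2) = 25*6 = 150)
M(J(-5)) + 29461 = 150 + 29461 = 29611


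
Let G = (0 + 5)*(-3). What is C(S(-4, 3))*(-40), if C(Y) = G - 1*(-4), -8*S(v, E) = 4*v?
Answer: 440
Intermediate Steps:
G = -15 (G = 5*(-3) = -15)
S(v, E) = -v/2
C(Y) = -11 (C(Y) = -15 - 1*(-4) = -15 + 4 = -11)
C(S(-4, 3))*(-40) = -11*(-40) = 440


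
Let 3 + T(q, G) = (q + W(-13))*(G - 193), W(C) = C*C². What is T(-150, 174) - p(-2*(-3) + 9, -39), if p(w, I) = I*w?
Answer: 45175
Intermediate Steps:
W(C) = C³
T(q, G) = -3 + (-2197 + q)*(-193 + G) (T(q, G) = -3 + (q + (-13)³)*(G - 193) = -3 + (q - 2197)*(-193 + G) = -3 + (-2197 + q)*(-193 + G))
T(-150, 174) - p(-2*(-3) + 9, -39) = (424018 - 2197*174 - 193*(-150) + 174*(-150)) - (-39)*(-2*(-3) + 9) = (424018 - 382278 + 28950 - 26100) - (-39)*(6 + 9) = 44590 - (-39)*15 = 44590 - 1*(-585) = 44590 + 585 = 45175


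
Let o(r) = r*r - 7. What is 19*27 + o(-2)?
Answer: 510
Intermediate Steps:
o(r) = -7 + r² (o(r) = r² - 7 = -7 + r²)
19*27 + o(-2) = 19*27 + (-7 + (-2)²) = 513 + (-7 + 4) = 513 - 3 = 510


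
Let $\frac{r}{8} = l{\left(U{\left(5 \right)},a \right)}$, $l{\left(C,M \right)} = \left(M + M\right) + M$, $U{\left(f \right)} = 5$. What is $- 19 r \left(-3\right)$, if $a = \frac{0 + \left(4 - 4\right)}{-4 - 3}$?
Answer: $0$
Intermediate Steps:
$a = 0$ ($a = \frac{0 + 0}{-7} = 0 \left(- \frac{1}{7}\right) = 0$)
$l{\left(C,M \right)} = 3 M$ ($l{\left(C,M \right)} = 2 M + M = 3 M$)
$r = 0$ ($r = 8 \cdot 3 \cdot 0 = 8 \cdot 0 = 0$)
$- 19 r \left(-3\right) = \left(-19\right) 0 \left(-3\right) = 0 \left(-3\right) = 0$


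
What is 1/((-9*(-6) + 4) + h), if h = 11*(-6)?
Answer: -1/8 ≈ -0.12500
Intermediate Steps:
h = -66
1/((-9*(-6) + 4) + h) = 1/((-9*(-6) + 4) - 66) = 1/((54 + 4) - 66) = 1/(58 - 66) = 1/(-8) = -1/8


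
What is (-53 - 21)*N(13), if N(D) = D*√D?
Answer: -962*√13 ≈ -3468.5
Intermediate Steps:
N(D) = D^(3/2)
(-53 - 21)*N(13) = (-53 - 21)*13^(3/2) = -962*√13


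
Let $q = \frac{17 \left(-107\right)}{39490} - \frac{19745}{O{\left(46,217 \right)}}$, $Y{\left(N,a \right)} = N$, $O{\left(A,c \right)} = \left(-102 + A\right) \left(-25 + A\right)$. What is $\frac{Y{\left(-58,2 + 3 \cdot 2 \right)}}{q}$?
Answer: $- \frac{1346766960}{388795453} \approx -3.4639$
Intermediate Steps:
$q = \frac{388795453}{23220120}$ ($q = \frac{17 \left(-107\right)}{39490} - \frac{19745}{2550 + 46^{2} - 5842} = \left(-1819\right) \frac{1}{39490} - \frac{19745}{2550 + 2116 - 5842} = - \frac{1819}{39490} - \frac{19745}{-1176} = - \frac{1819}{39490} - - \frac{19745}{1176} = - \frac{1819}{39490} + \frac{19745}{1176} = \frac{388795453}{23220120} \approx 16.744$)
$\frac{Y{\left(-58,2 + 3 \cdot 2 \right)}}{q} = - \frac{58}{\frac{388795453}{23220120}} = \left(-58\right) \frac{23220120}{388795453} = - \frac{1346766960}{388795453}$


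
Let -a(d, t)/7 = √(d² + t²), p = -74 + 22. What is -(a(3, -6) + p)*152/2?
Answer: 3952 + 1596*√5 ≈ 7520.8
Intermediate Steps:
p = -52
a(d, t) = -7*√(d² + t²)
-(a(3, -6) + p)*152/2 = -(-7*√(3² + (-6)²) - 52)*152/2 = -(-7*√(9 + 36) - 52)*152*(½) = -(-21*√5 - 52)*76 = -(-52 - 21*√5)*76 = -(-3952 - 1596*√5) = 3952 + 1596*√5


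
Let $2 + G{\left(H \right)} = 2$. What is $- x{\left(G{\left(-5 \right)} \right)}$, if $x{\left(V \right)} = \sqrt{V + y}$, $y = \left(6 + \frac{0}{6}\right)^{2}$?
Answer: $-6$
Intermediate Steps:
$G{\left(H \right)} = 0$ ($G{\left(H \right)} = -2 + 2 = 0$)
$y = 36$ ($y = \left(6 + 0 \cdot \frac{1}{6}\right)^{2} = \left(6 + 0\right)^{2} = 6^{2} = 36$)
$x{\left(V \right)} = \sqrt{36 + V}$ ($x{\left(V \right)} = \sqrt{V + 36} = \sqrt{36 + V}$)
$- x{\left(G{\left(-5 \right)} \right)} = - \sqrt{36 + 0} = - \sqrt{36} = \left(-1\right) 6 = -6$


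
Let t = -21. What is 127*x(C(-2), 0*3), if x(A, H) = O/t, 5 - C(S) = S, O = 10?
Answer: -1270/21 ≈ -60.476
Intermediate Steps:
C(S) = 5 - S
x(A, H) = -10/21 (x(A, H) = 10/(-21) = 10*(-1/21) = -10/21)
127*x(C(-2), 0*3) = 127*(-10/21) = -1270/21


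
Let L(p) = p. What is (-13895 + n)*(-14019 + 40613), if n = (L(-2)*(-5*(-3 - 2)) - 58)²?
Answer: -59331214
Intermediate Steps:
n = 11664 (n = (-(-10)*(-3 - 2) - 58)² = (-(-10)*(-5) - 58)² = (-2*25 - 58)² = (-50 - 58)² = (-108)² = 11664)
(-13895 + n)*(-14019 + 40613) = (-13895 + 11664)*(-14019 + 40613) = -2231*26594 = -59331214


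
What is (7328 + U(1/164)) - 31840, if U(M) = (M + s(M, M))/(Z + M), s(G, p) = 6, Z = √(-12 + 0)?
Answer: (-8039936*√3 + 23527*I)/(-I + 328*√3) ≈ -24512.0 - 1.7338*I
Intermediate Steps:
Z = 2*I*√3 (Z = √(-12) = 2*I*√3 ≈ 3.4641*I)
U(M) = (6 + M)/(M + 2*I*√3) (U(M) = (M + 6)/(2*I*√3 + M) = (6 + M)/(M + 2*I*√3))
(7328 + U(1/164)) - 31840 = (7328 + (6 + 1/164)/(1/164 + 2*I*√3)) - 31840 = (7328 + (985/164)/(1/164 + 2*I*√3)) - 31840 = (7328 + 985/(164*(1/164 + 2*I*√3))) - 31840 = -24512 + 985/(164*(1/164 + 2*I*√3))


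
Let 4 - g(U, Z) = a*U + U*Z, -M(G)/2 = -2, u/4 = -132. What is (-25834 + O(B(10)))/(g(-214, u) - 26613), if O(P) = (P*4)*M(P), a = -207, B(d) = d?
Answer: 25674/183899 ≈ 0.13961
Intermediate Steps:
u = -528 (u = 4*(-132) = -528)
M(G) = 4 (M(G) = -2*(-2) = 4)
g(U, Z) = 4 + 207*U - U*Z (g(U, Z) = 4 - (-207*U + U*Z) = 4 + (207*U - U*Z) = 4 + 207*U - U*Z)
O(P) = 16*P (O(P) = (P*4)*4 = (4*P)*4 = 16*P)
(-25834 + O(B(10)))/(g(-214, u) - 26613) = (-25834 + 16*10)/((4 + 207*(-214) - 1*(-214)*(-528)) - 26613) = (-25834 + 160)/((4 - 44298 - 112992) - 26613) = -25674/(-157286 - 26613) = -25674/(-183899) = -25674*(-1/183899) = 25674/183899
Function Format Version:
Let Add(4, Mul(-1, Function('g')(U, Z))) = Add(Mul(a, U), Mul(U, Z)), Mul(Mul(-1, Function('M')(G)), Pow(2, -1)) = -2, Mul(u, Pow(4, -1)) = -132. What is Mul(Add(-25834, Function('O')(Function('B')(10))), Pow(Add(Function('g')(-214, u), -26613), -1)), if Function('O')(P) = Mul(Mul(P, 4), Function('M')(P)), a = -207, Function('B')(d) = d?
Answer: Rational(25674, 183899) ≈ 0.13961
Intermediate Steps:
u = -528 (u = Mul(4, -132) = -528)
Function('M')(G) = 4 (Function('M')(G) = Mul(-2, -2) = 4)
Function('g')(U, Z) = Add(4, Mul(207, U), Mul(-1, U, Z)) (Function('g')(U, Z) = Add(4, Mul(-1, Add(Mul(-207, U), Mul(U, Z)))) = Add(4, Add(Mul(207, U), Mul(-1, U, Z))) = Add(4, Mul(207, U), Mul(-1, U, Z)))
Function('O')(P) = Mul(16, P) (Function('O')(P) = Mul(Mul(P, 4), 4) = Mul(Mul(4, P), 4) = Mul(16, P))
Mul(Add(-25834, Function('O')(Function('B')(10))), Pow(Add(Function('g')(-214, u), -26613), -1)) = Mul(Add(-25834, Mul(16, 10)), Pow(Add(Add(4, Mul(207, -214), Mul(-1, -214, -528)), -26613), -1)) = Mul(Add(-25834, 160), Pow(Add(Add(4, -44298, -112992), -26613), -1)) = Mul(-25674, Pow(Add(-157286, -26613), -1)) = Mul(-25674, Pow(-183899, -1)) = Mul(-25674, Rational(-1, 183899)) = Rational(25674, 183899)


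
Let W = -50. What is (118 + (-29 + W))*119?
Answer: 4641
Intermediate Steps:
(118 + (-29 + W))*119 = (118 + (-29 - 50))*119 = (118 - 79)*119 = 39*119 = 4641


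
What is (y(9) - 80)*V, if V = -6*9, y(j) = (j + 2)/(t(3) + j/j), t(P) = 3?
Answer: 8343/2 ≈ 4171.5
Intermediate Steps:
y(j) = ½ + j/4 (y(j) = (j + 2)/(3 + j/j) = (2 + j)/(3 + 1) = (2 + j)/4 = (2 + j)*(¼) = ½ + j/4)
V = -54
(y(9) - 80)*V = ((½ + (¼)*9) - 80)*(-54) = ((½ + 9/4) - 80)*(-54) = (11/4 - 80)*(-54) = -309/4*(-54) = 8343/2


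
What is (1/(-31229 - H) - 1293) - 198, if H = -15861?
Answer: -22913689/15368 ≈ -1491.0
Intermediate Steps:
(1/(-31229 - H) - 1293) - 198 = (1/(-31229 - 1*(-15861)) - 1293) - 198 = (1/(-31229 + 15861) - 1293) - 198 = (1/(-15368) - 1293) - 198 = (-1/15368 - 1293) - 198 = -19870825/15368 - 198 = -22913689/15368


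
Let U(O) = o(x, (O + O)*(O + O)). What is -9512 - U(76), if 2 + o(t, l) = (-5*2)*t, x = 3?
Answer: -9480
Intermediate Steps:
o(t, l) = -2 - 10*t (o(t, l) = -2 + (-5*2)*t = -2 - 10*t)
U(O) = -32 (U(O) = -2 - 10*3 = -2 - 30 = -32)
-9512 - U(76) = -9512 - 1*(-32) = -9512 + 32 = -9480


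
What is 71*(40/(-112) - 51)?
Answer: -51049/14 ≈ -3646.4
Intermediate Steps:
71*(40/(-112) - 51) = 71*(40*(-1/112) - 51) = 71*(-5/14 - 51) = 71*(-719/14) = -51049/14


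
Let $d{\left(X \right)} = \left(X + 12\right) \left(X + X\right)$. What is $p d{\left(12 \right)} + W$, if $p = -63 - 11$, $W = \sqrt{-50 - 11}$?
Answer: $-42624 + i \sqrt{61} \approx -42624.0 + 7.8102 i$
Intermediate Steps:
$d{\left(X \right)} = 2 X \left(12 + X\right)$ ($d{\left(X \right)} = \left(12 + X\right) 2 X = 2 X \left(12 + X\right)$)
$W = i \sqrt{61}$ ($W = \sqrt{-61} = i \sqrt{61} \approx 7.8102 i$)
$p = -74$
$p d{\left(12 \right)} + W = - 74 \cdot 2 \cdot 12 \left(12 + 12\right) + i \sqrt{61} = - 74 \cdot 2 \cdot 12 \cdot 24 + i \sqrt{61} = \left(-74\right) 576 + i \sqrt{61} = -42624 + i \sqrt{61}$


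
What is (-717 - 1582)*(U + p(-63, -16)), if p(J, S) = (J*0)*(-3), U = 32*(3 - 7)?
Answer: 294272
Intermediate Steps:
U = -128 (U = 32*(-4) = -128)
p(J, S) = 0 (p(J, S) = 0*(-3) = 0)
(-717 - 1582)*(U + p(-63, -16)) = (-717 - 1582)*(-128 + 0) = -2299*(-128) = 294272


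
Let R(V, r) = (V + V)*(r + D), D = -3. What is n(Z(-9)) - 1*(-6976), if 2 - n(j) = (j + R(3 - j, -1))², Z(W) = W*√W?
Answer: 65451 - 11664*I ≈ 65451.0 - 11664.0*I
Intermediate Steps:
Z(W) = W^(3/2)
R(V, r) = 2*V*(-3 + r) (R(V, r) = (V + V)*(r - 3) = (2*V)*(-3 + r) = 2*V*(-3 + r))
n(j) = 2 - (-24 + 9*j)² (n(j) = 2 - (j + 2*(3 - j)*(-3 - 1))² = 2 - (j + 2*(3 - j)*(-4))² = 2 - (j + (-24 + 8*j))² = 2 - (-24 + 9*j)²)
n(Z(-9)) - 1*(-6976) = (2 - 9*(-8 + 3*(-9)^(3/2))²) - 1*(-6976) = (2 - 9*(-8 + 3*(-27*I))²) + 6976 = (2 - 9*(-8 - 81*I)²) + 6976 = 6978 - 9*(-8 - 81*I)²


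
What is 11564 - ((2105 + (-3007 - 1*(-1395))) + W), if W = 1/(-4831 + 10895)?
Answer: 67134543/6064 ≈ 11071.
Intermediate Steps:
W = 1/6064 ≈ 0.00016491
11564 - ((2105 + (-3007 - 1*(-1395))) + W) = 11564 - ((2105 + (-3007 - 1*(-1395))) + 1/6064) = 11564 - ((2105 + (-3007 + 1395)) + 1/6064) = 11564 - ((2105 - 1612) + 1/6064) = 11564 - (493 + 1/6064) = 11564 - 1*2989553/6064 = 11564 - 2989553/6064 = 67134543/6064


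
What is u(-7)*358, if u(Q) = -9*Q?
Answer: 22554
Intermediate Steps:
u(-7)*358 = -9*(-7)*358 = 63*358 = 22554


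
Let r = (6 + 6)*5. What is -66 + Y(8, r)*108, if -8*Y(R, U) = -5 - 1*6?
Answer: 165/2 ≈ 82.500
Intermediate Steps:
r = 60 (r = 12*5 = 60)
Y(R, U) = 11/8 (Y(R, U) = -(-5 - 1*6)/8 = -(-5 - 6)/8 = -⅛*(-11) = 11/8)
-66 + Y(8, r)*108 = -66 + (11/8)*108 = -66 + 297/2 = 165/2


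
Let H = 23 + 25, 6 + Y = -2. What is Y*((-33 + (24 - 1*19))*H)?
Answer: 10752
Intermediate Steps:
Y = -8 (Y = -6 - 2 = -8)
H = 48
Y*((-33 + (24 - 1*19))*H) = -8*(-33 + (24 - 1*19))*48 = -8*(-33 + (24 - 19))*48 = -8*(-33 + 5)*48 = -(-224)*48 = -8*(-1344) = 10752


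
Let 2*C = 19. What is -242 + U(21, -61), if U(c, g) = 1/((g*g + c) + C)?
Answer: -1815724/7503 ≈ -242.00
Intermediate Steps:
C = 19/2 (C = (½)*19 = 19/2 ≈ 9.5000)
U(c, g) = 1/(19/2 + c + g²) (U(c, g) = 1/((g*g + c) + 19/2) = 1/((g² + c) + 19/2) = 1/((c + g²) + 19/2) = 1/(19/2 + c + g²))
-242 + U(21, -61) = -242 + 2/(19 + 2*21 + 2*(-61)²) = -242 + 2/(19 + 42 + 2*3721) = -242 + 2/(19 + 42 + 7442) = -242 + 2/7503 = -1815724/7503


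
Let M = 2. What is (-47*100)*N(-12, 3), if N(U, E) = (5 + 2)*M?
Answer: -65800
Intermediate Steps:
N(U, E) = 14 (N(U, E) = (5 + 2)*2 = 7*2 = 14)
(-47*100)*N(-12, 3) = -47*100*14 = -4700*14 = -65800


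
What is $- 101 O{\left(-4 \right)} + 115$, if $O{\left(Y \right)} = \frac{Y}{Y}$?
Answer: $14$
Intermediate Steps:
$O{\left(Y \right)} = 1$
$- 101 O{\left(-4 \right)} + 115 = \left(-101\right) 1 + 115 = -101 + 115 = 14$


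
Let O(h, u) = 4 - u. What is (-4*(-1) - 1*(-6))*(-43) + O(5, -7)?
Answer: -419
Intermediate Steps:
(-4*(-1) - 1*(-6))*(-43) + O(5, -7) = (-4*(-1) - 1*(-6))*(-43) + (4 - 1*(-7)) = (4 + 6)*(-43) + (4 + 7) = 10*(-43) + 11 = -430 + 11 = -419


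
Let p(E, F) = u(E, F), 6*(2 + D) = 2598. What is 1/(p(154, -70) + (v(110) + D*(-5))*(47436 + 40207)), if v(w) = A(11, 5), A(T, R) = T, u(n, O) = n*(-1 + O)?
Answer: -1/187917526 ≈ -5.3215e-9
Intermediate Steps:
D = 431 (D = -2 + (⅙)*2598 = -2 + 433 = 431)
p(E, F) = E*(-1 + F)
v(w) = 11
1/(p(154, -70) + (v(110) + D*(-5))*(47436 + 40207)) = 1/(154*(-1 - 70) + (11 + 431*(-5))*(47436 + 40207)) = 1/(154*(-71) + (11 - 2155)*87643) = 1/(-10934 - 2144*87643) = 1/(-10934 - 187906592) = 1/(-187917526) = -1/187917526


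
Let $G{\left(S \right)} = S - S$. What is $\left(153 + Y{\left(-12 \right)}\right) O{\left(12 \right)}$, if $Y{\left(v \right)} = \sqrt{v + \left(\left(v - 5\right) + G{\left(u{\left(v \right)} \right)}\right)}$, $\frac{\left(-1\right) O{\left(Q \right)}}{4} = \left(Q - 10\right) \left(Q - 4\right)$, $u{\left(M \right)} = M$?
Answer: $-9792 - 64 i \sqrt{29} \approx -9792.0 - 344.65 i$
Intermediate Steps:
$G{\left(S \right)} = 0$
$O{\left(Q \right)} = - 4 \left(-10 + Q\right) \left(-4 + Q\right)$ ($O{\left(Q \right)} = - 4 \left(Q - 10\right) \left(Q - 4\right) = - 4 \left(-10 + Q\right) \left(-4 + Q\right)$)
$Y{\left(v \right)} = \sqrt{-5 + 2 v}$ ($Y{\left(v \right)} = \sqrt{v + \left(\left(v - 5\right) + 0\right)} = \sqrt{v + \left(\left(-5 + v\right) + 0\right)} = \sqrt{v + \left(-5 + v\right)} = \sqrt{-5 + 2 v}$)
$\left(153 + Y{\left(-12 \right)}\right) O{\left(12 \right)} = \left(153 + \sqrt{-5 + 2 \left(-12\right)}\right) \left(-160 - 4 \cdot 12^{2} + 56 \cdot 12\right) = \left(153 + \sqrt{-5 - 24}\right) \left(-160 - 576 + 672\right) = \left(153 + \sqrt{-29}\right) \left(-160 - 576 + 672\right) = \left(153 + i \sqrt{29}\right) \left(-64\right) = -9792 - 64 i \sqrt{29}$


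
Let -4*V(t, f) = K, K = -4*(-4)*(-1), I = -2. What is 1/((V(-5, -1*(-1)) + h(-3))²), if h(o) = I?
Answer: ¼ ≈ 0.25000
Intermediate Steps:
h(o) = -2
K = -16 (K = 16*(-1) = -16)
V(t, f) = 4 (V(t, f) = -¼*(-16) = 4)
1/((V(-5, -1*(-1)) + h(-3))²) = 1/((4 - 2)²) = 1/(2²) = 1/4 = ¼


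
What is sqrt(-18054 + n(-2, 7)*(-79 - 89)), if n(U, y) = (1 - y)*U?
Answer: 3*I*sqrt(2230) ≈ 141.67*I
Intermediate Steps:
n(U, y) = U*(1 - y)
sqrt(-18054 + n(-2, 7)*(-79 - 89)) = sqrt(-18054 + (-2*(1 - 1*7))*(-79 - 89)) = sqrt(-18054 - 2*(1 - 7)*(-168)) = sqrt(-18054 - 2*(-6)*(-168)) = sqrt(-18054 + 12*(-168)) = sqrt(-18054 - 2016) = sqrt(-20070) = 3*I*sqrt(2230)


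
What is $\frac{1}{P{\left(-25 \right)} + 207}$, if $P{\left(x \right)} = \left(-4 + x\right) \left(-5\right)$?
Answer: $\frac{1}{352} \approx 0.0028409$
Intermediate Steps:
$P{\left(x \right)} = 20 - 5 x$
$\frac{1}{P{\left(-25 \right)} + 207} = \frac{1}{\left(20 - -125\right) + 207} = \frac{1}{\left(20 + 125\right) + 207} = \frac{1}{145 + 207} = \frac{1}{352}$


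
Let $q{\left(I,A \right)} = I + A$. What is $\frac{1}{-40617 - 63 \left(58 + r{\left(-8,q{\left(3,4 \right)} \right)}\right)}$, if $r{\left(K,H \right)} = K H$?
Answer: $- \frac{1}{40743} \approx -2.4544 \cdot 10^{-5}$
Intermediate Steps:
$q{\left(I,A \right)} = A + I$
$r{\left(K,H \right)} = H K$
$\frac{1}{-40617 - 63 \left(58 + r{\left(-8,q{\left(3,4 \right)} \right)}\right)} = \frac{1}{-40617 - 63 \left(58 + \left(4 + 3\right) \left(-8\right)\right)} = \frac{1}{-40617 - 63 \left(58 + 7 \left(-8\right)\right)} = \frac{1}{-40617 - 63 \left(58 - 56\right)} = \frac{1}{-40617 - 126} = \frac{1}{-40743} = - \frac{1}{40743}$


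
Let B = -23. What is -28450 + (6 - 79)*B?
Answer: -26771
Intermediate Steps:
-28450 + (6 - 79)*B = -28450 + (6 - 79)*(-23) = -28450 - 73*(-23) = -28450 + 1679 = -26771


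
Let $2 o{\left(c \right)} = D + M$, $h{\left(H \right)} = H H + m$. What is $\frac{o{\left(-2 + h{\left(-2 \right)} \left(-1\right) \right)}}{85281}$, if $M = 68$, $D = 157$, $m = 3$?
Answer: $\frac{75}{56854} \approx 0.0013192$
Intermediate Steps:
$h{\left(H \right)} = 3 + H^{2}$ ($h{\left(H \right)} = H H + 3 = H^{2} + 3 = 3 + H^{2}$)
$o{\left(c \right)} = \frac{225}{2}$ ($o{\left(c \right)} = \frac{157 + 68}{2} = \frac{1}{2} \cdot 225 = \frac{225}{2}$)
$\frac{o{\left(-2 + h{\left(-2 \right)} \left(-1\right) \right)}}{85281} = \frac{225}{2 \cdot 85281} = \frac{225}{2} \cdot \frac{1}{85281} = \frac{75}{56854}$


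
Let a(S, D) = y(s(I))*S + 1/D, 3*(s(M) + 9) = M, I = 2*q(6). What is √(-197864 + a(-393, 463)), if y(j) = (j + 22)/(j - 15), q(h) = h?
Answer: I*√4234429738855/4630 ≈ 444.44*I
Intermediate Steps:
I = 12 (I = 2*6 = 12)
s(M) = -9 + M/3
y(j) = (22 + j)/(-15 + j)
a(S, D) = 1/D - 17*S/20 (a(S, D) = ((22 + (-9 + (⅓)*12))/(-15 + (-9 + (⅓)*12)))*S + 1/D = ((22 + (-9 + 4))/(-15 + (-9 + 4)))*S + 1/D = ((22 - 5)/(-15 - 5))*S + 1/D = (17/(-20))*S + 1/D = (-1/20*17)*S + 1/D = -17*S/20 + 1/D = 1/D - 17*S/20)
√(-197864 + a(-393, 463)) = √(-197864 + (1/463 - 17/20*(-393))) = √(-197864 + (1/463 + 6681/20)) = √(-197864 + 3093323/9260) = √(-1829127317/9260) = I*√4234429738855/4630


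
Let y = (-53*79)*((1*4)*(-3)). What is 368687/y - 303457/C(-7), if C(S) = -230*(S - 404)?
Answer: 1089171589/263864740 ≈ 4.1278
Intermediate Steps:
C(S) = 92920 - 230*S (C(S) = -230*(-404 + S) = 92920 - 230*S)
y = 50244 (y = -16748*(-3) = -4187*(-12) = 50244)
368687/y - 303457/C(-7) = 368687/50244 - 303457/(92920 - 230*(-7)) = 368687*(1/50244) - 303457/(92920 + 1610) = 368687/50244 - 303457/94530 = 1089171589/263864740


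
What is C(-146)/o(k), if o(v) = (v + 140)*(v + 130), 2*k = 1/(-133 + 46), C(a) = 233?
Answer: 7054308/550976221 ≈ 0.012803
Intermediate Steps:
k = -1/174 (k = 1/(2*(-133 + 46)) = (1/2)/(-87) = (1/2)*(-1/87) = -1/174 ≈ -0.0057471)
o(v) = (130 + v)*(140 + v) (o(v) = (140 + v)*(130 + v) = (130 + v)*(140 + v))
C(-146)/o(k) = 233/(18200 + (-1/174)**2 + 270*(-1/174)) = 233/(18200 + 1/30276 - 45/29) = 233/(550976221/30276) = 233*(30276/550976221) = 7054308/550976221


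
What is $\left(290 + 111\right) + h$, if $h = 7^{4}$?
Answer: $2802$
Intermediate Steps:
$h = 2401$
$\left(290 + 111\right) + h = \left(290 + 111\right) + 2401 = 401 + 2401 = 2802$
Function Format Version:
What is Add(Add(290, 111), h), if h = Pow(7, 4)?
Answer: 2802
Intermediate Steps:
h = 2401
Add(Add(290, 111), h) = Add(Add(290, 111), 2401) = Add(401, 2401) = 2802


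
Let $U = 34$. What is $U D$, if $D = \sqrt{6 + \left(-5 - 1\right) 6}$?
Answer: $34 i \sqrt{30} \approx 186.23 i$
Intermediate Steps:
$D = i \sqrt{30}$ ($D = \sqrt{6 - 36} = \sqrt{-30} = i \sqrt{30} \approx 5.4772 i$)
$U D = 34 i \sqrt{30}$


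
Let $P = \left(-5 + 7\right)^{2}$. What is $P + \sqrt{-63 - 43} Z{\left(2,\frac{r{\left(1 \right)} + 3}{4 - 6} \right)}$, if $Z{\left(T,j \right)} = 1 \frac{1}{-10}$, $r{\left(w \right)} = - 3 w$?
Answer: $4 - \frac{i \sqrt{106}}{10} \approx 4.0 - 1.0296 i$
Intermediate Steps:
$Z{\left(T,j \right)} = - \frac{1}{10}$ ($Z{\left(T,j \right)} = 1 \left(- \frac{1}{10}\right) = - \frac{1}{10}$)
$P = 4$ ($P = 2^{2} = 4$)
$P + \sqrt{-63 - 43} Z{\left(2,\frac{r{\left(1 \right)} + 3}{4 - 6} \right)} = 4 + \sqrt{-63 - 43} \left(- \frac{1}{10}\right) = 4 + \sqrt{-106} \left(- \frac{1}{10}\right) = 4 + i \sqrt{106} \left(- \frac{1}{10}\right) = 4 - \frac{i \sqrt{106}}{10}$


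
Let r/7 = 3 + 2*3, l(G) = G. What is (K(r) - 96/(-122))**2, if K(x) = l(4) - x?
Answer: 12609601/3721 ≈ 3388.8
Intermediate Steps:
r = 63 (r = 7*(3 + 2*3) = 7*(3 + 6) = 7*9 = 63)
K(x) = 4 - x
(K(r) - 96/(-122))**2 = ((4 - 1*63) - 96/(-122))**2 = ((4 - 63) - 96*(-1/122))**2 = (-59 + 48/61)**2 = (-3551/61)**2 = 12609601/3721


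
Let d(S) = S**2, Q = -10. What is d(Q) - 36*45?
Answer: -1520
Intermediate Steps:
d(Q) - 36*45 = (-10)**2 - 36*45 = 100 - 1620 = -1520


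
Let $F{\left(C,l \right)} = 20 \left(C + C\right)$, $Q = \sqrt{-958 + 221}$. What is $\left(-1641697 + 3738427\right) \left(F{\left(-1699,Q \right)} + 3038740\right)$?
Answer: $6228923549400$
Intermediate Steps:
$Q = i \sqrt{737}$ ($Q = \sqrt{-737} = i \sqrt{737} \approx 27.148 i$)
$F{\left(C,l \right)} = 40 C$ ($F{\left(C,l \right)} = 20 \cdot 2 C = 40 C$)
$\left(-1641697 + 3738427\right) \left(F{\left(-1699,Q \right)} + 3038740\right) = \left(-1641697 + 3738427\right) \left(40 \left(-1699\right) + 3038740\right) = 2096730 \left(-67960 + 3038740\right) = 2096730 \cdot 2970780 = 6228923549400$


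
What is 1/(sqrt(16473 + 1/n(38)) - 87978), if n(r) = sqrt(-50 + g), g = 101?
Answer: -1/(87978 - sqrt(16473 + sqrt(51)/51)) ≈ -1.1383e-5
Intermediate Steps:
n(r) = sqrt(51) (n(r) = sqrt(-50 + 101) = sqrt(51))
1/(sqrt(16473 + 1/n(38)) - 87978) = 1/(sqrt(16473 + 1/(sqrt(51))) - 87978) = 1/(sqrt(16473 + sqrt(51)/51) - 87978) = 1/(-87978 + sqrt(16473 + sqrt(51)/51))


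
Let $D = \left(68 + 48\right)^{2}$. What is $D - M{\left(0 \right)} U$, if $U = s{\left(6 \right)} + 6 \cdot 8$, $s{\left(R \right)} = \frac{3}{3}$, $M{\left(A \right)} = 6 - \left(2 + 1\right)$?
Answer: $13309$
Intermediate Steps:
$M{\left(A \right)} = 3$ ($M{\left(A \right)} = 6 - 3 = 3$)
$D = 13456$ ($D = 116^{2} = 13456$)
$s{\left(R \right)} = 1$ ($s{\left(R \right)} = 3 \cdot \frac{1}{3} = 1$)
$U = 49$ ($U = 1 + 6 \cdot 8 = 1 + 48 = 49$)
$D - M{\left(0 \right)} U = 13456 - 3 \cdot 49 = 13456 - 147 = 13309$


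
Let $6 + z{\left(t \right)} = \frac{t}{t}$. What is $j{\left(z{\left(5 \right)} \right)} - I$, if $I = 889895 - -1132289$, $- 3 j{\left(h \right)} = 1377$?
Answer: $-2022643$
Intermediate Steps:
$z{\left(t \right)} = -5$ ($z{\left(t \right)} = -6 + \frac{t}{t} = -6 + 1 = -5$)
$j{\left(h \right)} = -459$ ($j{\left(h \right)} = \left(- \frac{1}{3}\right) 1377 = -459$)
$I = 2022184$ ($I = 889895 + 1132289 = 2022184$)
$j{\left(z{\left(5 \right)} \right)} - I = -459 - 2022184 = -2022643$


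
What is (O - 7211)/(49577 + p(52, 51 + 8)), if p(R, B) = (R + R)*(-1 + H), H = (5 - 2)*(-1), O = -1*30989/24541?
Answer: -176996140/1206460101 ≈ -0.14671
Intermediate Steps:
O = -30989/24541 (O = -30989*1/24541 = -30989/24541 ≈ -1.2627)
H = -3 (H = 3*(-1) = -3)
p(R, B) = -8*R (p(R, B) = (R + R)*(-1 - 3) = (2*R)*(-4) = -8*R)
(O - 7211)/(49577 + p(52, 51 + 8)) = (-30989/24541 - 7211)/(49577 - 8*52) = -176996140/(24541*(49577 - 416)) = -176996140/24541/49161 = -176996140/24541*1/49161 = -176996140/1206460101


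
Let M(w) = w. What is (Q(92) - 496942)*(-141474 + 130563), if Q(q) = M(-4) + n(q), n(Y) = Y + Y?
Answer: 5420170182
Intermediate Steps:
n(Y) = 2*Y
Q(q) = -4 + 2*q
(Q(92) - 496942)*(-141474 + 130563) = ((-4 + 2*92) - 496942)*(-141474 + 130563) = ((-4 + 184) - 496942)*(-10911) = (180 - 496942)*(-10911) = -496762*(-10911) = 5420170182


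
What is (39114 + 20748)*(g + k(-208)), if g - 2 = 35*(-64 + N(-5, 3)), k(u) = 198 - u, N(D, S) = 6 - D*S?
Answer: -65668614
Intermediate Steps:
N(D, S) = 6 - D*S
g = -1503 (g = 2 + 35*(-64 + (6 - 1*(-5)*3)) = 2 + 35*(-64 + (6 + 15)) = 2 + 35*(-64 + 21) = 2 + 35*(-43) = 2 - 1505 = -1503)
(39114 + 20748)*(g + k(-208)) = (39114 + 20748)*(-1503 + (198 - 1*(-208))) = 59862*(-1503 + (198 + 208)) = 59862*(-1503 + 406) = 59862*(-1097) = -65668614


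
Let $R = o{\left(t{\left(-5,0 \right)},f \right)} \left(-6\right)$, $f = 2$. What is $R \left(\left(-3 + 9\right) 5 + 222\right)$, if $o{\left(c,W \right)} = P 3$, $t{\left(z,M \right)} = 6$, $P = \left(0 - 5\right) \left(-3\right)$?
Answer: $-68040$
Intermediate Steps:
$P = 15$ ($P = \left(-5\right) \left(-3\right) = 15$)
$o{\left(c,W \right)} = 45$ ($o{\left(c,W \right)} = 15 \cdot 3 = 45$)
$R = -270$ ($R = 45 \left(-6\right) = -270$)
$R \left(\left(-3 + 9\right) 5 + 222\right) = - 270 \left(\left(-3 + 9\right) 5 + 222\right) = - 270 \left(6 \cdot 5 + 222\right) = - 270 \left(30 + 222\right) = \left(-270\right) 252 = -68040$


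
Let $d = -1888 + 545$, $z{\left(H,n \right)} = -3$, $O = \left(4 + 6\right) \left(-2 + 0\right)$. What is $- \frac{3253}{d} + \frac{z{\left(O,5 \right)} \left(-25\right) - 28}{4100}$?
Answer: $\frac{13400421}{5506300} \approx 2.4337$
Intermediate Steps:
$O = -20$ ($O = 10 \left(-2\right) = -20$)
$d = -1343$
$- \frac{3253}{d} + \frac{z{\left(O,5 \right)} \left(-25\right) - 28}{4100} = - \frac{3253}{-1343} + \frac{\left(-3\right) \left(-25\right) - 28}{4100} = \left(-3253\right) \left(- \frac{1}{1343}\right) + \left(75 - 28\right) \frac{1}{4100} = \frac{3253}{1343} + 47 \cdot \frac{1}{4100} = \frac{3253}{1343} + \frac{47}{4100} = \frac{13400421}{5506300}$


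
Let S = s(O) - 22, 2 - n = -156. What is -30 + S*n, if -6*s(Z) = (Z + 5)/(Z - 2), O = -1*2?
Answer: -13945/4 ≈ -3486.3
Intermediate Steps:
n = 158 (n = 2 - 1*(-156) = 2 + 156 = 158)
O = -2
s(Z) = -(5 + Z)/(6*(-2 + Z)) (s(Z) = -(Z + 5)/(6*(Z - 2)) = -(5 + Z)/(6*(-2 + Z)))
S = -175/8 (S = (-5 - 1*(-2))/(6*(-2 - 2)) - 22 = (⅙)*(-5 + 2)/(-4) - 22 = (⅙)*(-¼)*(-3) - 22 = ⅛ - 22 = -175/8 ≈ -21.875)
-30 + S*n = -30 - 175/8*158 = -30 - 13825/4 = -13945/4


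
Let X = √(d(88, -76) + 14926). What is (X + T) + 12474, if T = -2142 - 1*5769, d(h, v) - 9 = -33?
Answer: 4563 + √14902 ≈ 4685.1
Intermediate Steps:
d(h, v) = -24 (d(h, v) = 9 - 33 = -24)
T = -7911 (T = -2142 - 5769 = -7911)
X = √14902 (X = √(-24 + 14926) = √14902 ≈ 122.07)
(X + T) + 12474 = (√14902 - 7911) + 12474 = (-7911 + √14902) + 12474 = 4563 + √14902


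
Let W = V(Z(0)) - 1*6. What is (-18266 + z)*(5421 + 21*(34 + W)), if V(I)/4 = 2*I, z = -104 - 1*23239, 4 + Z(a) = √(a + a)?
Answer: -222067233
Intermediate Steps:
Z(a) = -4 + √2*√a (Z(a) = -4 + √(a + a) = -4 + √(2*a) = -4 + √2*√a)
z = -23343 (z = -104 - 23239 = -23343)
V(I) = 8*I (V(I) = 4*(2*I) = 8*I)
W = -38 (W = 8*(-4 + √2*√0) - 1*6 = 8*(-4 + √2*0) - 6 = 8*(-4 + 0) - 6 = 8*(-4) - 6 = -32 - 6 = -38)
(-18266 + z)*(5421 + 21*(34 + W)) = (-18266 - 23343)*(5421 + 21*(34 - 38)) = -41609*(5421 + 21*(-4)) = -41609*(5421 - 84) = -41609*5337 = -222067233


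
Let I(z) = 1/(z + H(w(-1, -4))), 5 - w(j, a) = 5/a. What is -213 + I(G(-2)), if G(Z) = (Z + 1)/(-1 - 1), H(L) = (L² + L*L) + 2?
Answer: -137377/645 ≈ -212.99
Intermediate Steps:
w(j, a) = 5 - 5/a
H(L) = 2 + 2*L² (H(L) = (L² + L²) + 2 = 2*L² + 2 = 2 + 2*L²)
G(Z) = -½ - Z/2 (G(Z) = (1 + Z)/(-2) = (1 + Z)*(-½) = -½ - Z/2)
I(z) = 1/(641/8 + z) (I(z) = 1/(z + (2 + 2*(5 - 5/(-4))²)) = 1/(z + (2 + 2*(5 - 5*(-¼))²)) = 1/(z + (2 + 2*(5 + 5/4)²)) = 1/(z + (2 + 2*(25/4)²)) = 1/(z + (2 + 2*(625/16))) = 1/(z + (2 + 625/8)) = 1/(z + 641/8) = 1/(641/8 + z))
-213 + I(G(-2)) = -213 + 8/(641 + 8*(-½ - ½*(-2))) = -213 + 8/(641 + 8*(-½ + 1)) = -213 + 8/(641 + 8*(½)) = -213 + 8/(641 + 4) = -213 + 8/645 = -137377/645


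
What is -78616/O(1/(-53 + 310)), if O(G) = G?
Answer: -20204312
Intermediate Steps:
-78616/O(1/(-53 + 310)) = -78616/(1/(-53 + 310)) = -78616/(1/257) = -78616/1/257 = -78616*257 = -20204312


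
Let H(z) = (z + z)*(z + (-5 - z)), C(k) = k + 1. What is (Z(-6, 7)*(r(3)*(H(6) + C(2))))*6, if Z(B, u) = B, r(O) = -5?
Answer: -10260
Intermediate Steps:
C(k) = 1 + k
H(z) = -10*z (H(z) = (2*z)*(-5) = -10*z)
(Z(-6, 7)*(r(3)*(H(6) + C(2))))*6 = -(-30)*(-10*6 + (1 + 2))*6 = -(-30)*(-60 + 3)*6 = -(-30)*(-57)*6 = -6*285*6 = -1710*6 = -10260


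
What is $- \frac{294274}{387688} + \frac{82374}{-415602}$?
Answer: $- \frac{12853022855}{13426992348} \approx -0.95725$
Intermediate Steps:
$- \frac{294274}{387688} + \frac{82374}{-415602} = \left(-294274\right) \frac{1}{387688} + 82374 \left(- \frac{1}{415602}\right) = - \frac{147137}{193844} - \frac{13729}{69267} = - \frac{12853022855}{13426992348}$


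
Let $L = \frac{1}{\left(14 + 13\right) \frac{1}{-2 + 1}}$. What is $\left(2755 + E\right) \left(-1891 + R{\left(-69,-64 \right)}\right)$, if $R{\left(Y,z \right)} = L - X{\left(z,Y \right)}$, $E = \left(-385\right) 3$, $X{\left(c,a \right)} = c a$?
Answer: $- \frac{272464000}{27} \approx -1.0091 \cdot 10^{7}$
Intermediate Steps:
$X{\left(c,a \right)} = a c$
$E = -1155$
$L = - \frac{1}{27}$ ($L = \frac{1}{27 \frac{1}{-1}} = \frac{1}{27 \left(-1\right)} = \frac{1}{-27} = - \frac{1}{27} \approx -0.037037$)
$R{\left(Y,z \right)} = - \frac{1}{27} - Y z$
$\left(2755 + E\right) \left(-1891 + R{\left(-69,-64 \right)}\right) = \left(2755 - 1155\right) \left(-1891 - \left(\frac{1}{27} - -4416\right)\right) = 1600 \left(-1891 - \frac{119233}{27}\right) = 1600 \left(- \frac{170290}{27}\right) = - \frac{272464000}{27}$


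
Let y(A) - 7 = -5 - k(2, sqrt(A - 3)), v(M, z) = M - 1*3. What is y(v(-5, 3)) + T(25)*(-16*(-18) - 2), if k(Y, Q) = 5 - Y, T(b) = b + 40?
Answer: 18589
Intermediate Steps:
v(M, z) = -3 + M (v(M, z) = M - 3 = -3 + M)
T(b) = 40 + b
y(A) = -1 (y(A) = 7 + (-5 - (5 - 1*2)) = 7 + (-5 - (5 - 2)) = 7 + (-5 - 1*3) = 7 + (-5 - 3) = 7 - 8 = -1)
y(v(-5, 3)) + T(25)*(-16*(-18) - 2) = -1 + (40 + 25)*(-16*(-18) - 2) = -1 + 65*(288 - 2) = -1 + 65*286 = -1 + 18590 = 18589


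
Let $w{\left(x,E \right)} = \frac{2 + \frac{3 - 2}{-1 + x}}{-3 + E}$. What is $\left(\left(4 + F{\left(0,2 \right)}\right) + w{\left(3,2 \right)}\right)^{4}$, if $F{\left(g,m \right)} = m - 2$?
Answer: $\frac{81}{16} \approx 5.0625$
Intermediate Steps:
$F{\left(g,m \right)} = -2 + m$ ($F{\left(g,m \right)} = m - 2 = -2 + m$)
$w{\left(x,E \right)} = \frac{2 + \frac{1}{-1 + x}}{-3 + E}$ ($w{\left(x,E \right)} = \frac{2 + 1 \frac{1}{-1 + x}}{-3 + E} = \frac{2 + \frac{1}{-1 + x}}{-3 + E}$)
$\left(\left(4 + F{\left(0,2 \right)}\right) + w{\left(3,2 \right)}\right)^{4} = \left(\left(4 + \left(-2 + 2\right)\right) + \frac{-1 + 2 \cdot 3}{3 - 2 - 9 + 2 \cdot 3}\right)^{4} = \left(\left(4 + 0\right) + \frac{-1 + 6}{3 - 2 - 9 + 6}\right)^{4} = \left(4 + \frac{1}{-2} \cdot 5\right)^{4} = \left(4 - \frac{5}{2}\right)^{4} = \left(\frac{3}{2}\right)^{4} = \frac{81}{16}$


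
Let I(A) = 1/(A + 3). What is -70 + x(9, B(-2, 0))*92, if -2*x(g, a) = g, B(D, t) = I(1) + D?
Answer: -484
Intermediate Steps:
I(A) = 1/(3 + A)
B(D, t) = ¼ + D (B(D, t) = 1/(3 + 1) + D = 1/4 + D = ¼ + D)
x(g, a) = -g/2
-70 + x(9, B(-2, 0))*92 = -70 - ½*9*92 = -70 - 9/2*92 = -70 - 414 = -484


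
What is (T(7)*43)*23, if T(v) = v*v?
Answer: 48461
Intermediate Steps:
T(v) = v²
(T(7)*43)*23 = (7²*43)*23 = (49*43)*23 = 2107*23 = 48461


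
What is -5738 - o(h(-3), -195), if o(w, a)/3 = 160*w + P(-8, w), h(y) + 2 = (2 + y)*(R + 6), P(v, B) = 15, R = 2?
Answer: -983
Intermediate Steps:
h(y) = 14 + 8*y (h(y) = -2 + (2 + y)*(2 + 6) = -2 + (2 + y)*8 = -2 + (16 + 8*y) = 14 + 8*y)
o(w, a) = 45 + 480*w (o(w, a) = 3*(160*w + 15) = 3*(15 + 160*w) = 45 + 480*w)
-5738 - o(h(-3), -195) = -5738 - (45 + 480*(14 + 8*(-3))) = -5738 - (45 + 480*(14 - 24)) = -5738 - (45 + 480*(-10)) = -5738 - (45 - 4800) = -5738 - 1*(-4755) = -5738 + 4755 = -983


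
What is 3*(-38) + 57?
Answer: -57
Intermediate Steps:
3*(-38) + 57 = -114 + 57 = -57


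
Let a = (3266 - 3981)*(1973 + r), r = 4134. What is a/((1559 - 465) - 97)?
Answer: -4366505/997 ≈ -4379.6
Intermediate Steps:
a = -4366505 (a = (3266 - 3981)*(1973 + 4134) = -715*6107 = -4366505)
a/((1559 - 465) - 97) = -4366505/((1559 - 465) - 97) = -4366505/(1094 - 97) = -4366505/997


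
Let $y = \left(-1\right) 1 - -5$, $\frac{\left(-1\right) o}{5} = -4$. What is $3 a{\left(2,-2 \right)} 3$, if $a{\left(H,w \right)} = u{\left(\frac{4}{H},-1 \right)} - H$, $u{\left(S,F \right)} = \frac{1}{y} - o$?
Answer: $- \frac{783}{4} \approx -195.75$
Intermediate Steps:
$o = 20$ ($o = \left(-5\right) \left(-4\right) = 20$)
$y = 4$ ($y = -1 + 5 = 4$)
$u{\left(S,F \right)} = - \frac{79}{4}$ ($u{\left(S,F \right)} = \frac{1}{4} - 20 = - \frac{79}{4}$)
$a{\left(H,w \right)} = - \frac{79}{4} - H$
$3 a{\left(2,-2 \right)} 3 = 3 \left(- \frac{79}{4} - 2\right) 3 = 3 \left(- \frac{87}{4}\right) 3 = \left(- \frac{261}{4}\right) 3 = - \frac{783}{4}$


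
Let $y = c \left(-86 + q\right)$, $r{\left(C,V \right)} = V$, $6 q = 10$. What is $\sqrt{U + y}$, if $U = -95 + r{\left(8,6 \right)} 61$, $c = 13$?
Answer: $\frac{2 i \sqrt{1857}}{3} \approx 28.729 i$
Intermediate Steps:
$q = \frac{5}{3}$ ($q = \frac{1}{6} \cdot 10 = \frac{5}{3} \approx 1.6667$)
$y = - \frac{3289}{3}$ ($y = 13 \left(-86 + \frac{5}{3}\right) = 13 \left(- \frac{253}{3}\right) = - \frac{3289}{3} \approx -1096.3$)
$U = 271$ ($U = -95 + 6 \cdot 61 = -95 + 366 = 271$)
$\sqrt{U + y} = \sqrt{271 - \frac{3289}{3}} = \sqrt{- \frac{2476}{3}} = \frac{2 i \sqrt{1857}}{3}$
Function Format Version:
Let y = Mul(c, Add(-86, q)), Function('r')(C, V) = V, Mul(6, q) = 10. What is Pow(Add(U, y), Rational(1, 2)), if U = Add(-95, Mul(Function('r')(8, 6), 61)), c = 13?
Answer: Mul(Rational(2, 3), I, Pow(1857, Rational(1, 2))) ≈ Mul(28.729, I)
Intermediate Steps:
q = Rational(5, 3) (q = Mul(Rational(1, 6), 10) = Rational(5, 3) ≈ 1.6667)
y = Rational(-3289, 3) (y = Mul(13, Add(-86, Rational(5, 3))) = Mul(13, Rational(-253, 3)) = Rational(-3289, 3) ≈ -1096.3)
U = 271 (U = Add(-95, Mul(6, 61)) = Add(-95, 366) = 271)
Pow(Add(U, y), Rational(1, 2)) = Pow(Add(271, Rational(-3289, 3)), Rational(1, 2)) = Pow(Rational(-2476, 3), Rational(1, 2)) = Mul(Rational(2, 3), I, Pow(1857, Rational(1, 2)))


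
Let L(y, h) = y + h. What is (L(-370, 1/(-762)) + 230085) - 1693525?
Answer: -1115423221/762 ≈ -1.4638e+6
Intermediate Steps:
L(y, h) = h + y
(L(-370, 1/(-762)) + 230085) - 1693525 = ((1/(-762) - 370) + 230085) - 1693525 = ((-1/762 - 370) + 230085) - 1693525 = (-281941/762 + 230085) - 1693525 = 175042829/762 - 1693525 = -1115423221/762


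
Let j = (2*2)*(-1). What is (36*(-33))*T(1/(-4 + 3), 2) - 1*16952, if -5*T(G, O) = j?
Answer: -89512/5 ≈ -17902.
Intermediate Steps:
j = -4 (j = 4*(-1) = -4)
T(G, O) = ⅘ (T(G, O) = -⅕*(-4) = ⅘)
(36*(-33))*T(1/(-4 + 3), 2) - 1*16952 = (36*(-33))*(⅘) - 1*16952 = -1188*⅘ - 16952 = -4752/5 - 16952 = -89512/5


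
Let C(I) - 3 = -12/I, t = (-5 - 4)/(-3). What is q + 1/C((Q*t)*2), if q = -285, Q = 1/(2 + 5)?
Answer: -3136/11 ≈ -285.09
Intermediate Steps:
t = 3 (t = -9*(-1/3) = 3)
Q = 1/7 ≈ 0.14286
C(I) = 3 - 12/I
q + 1/C((Q*t)*2) = -285 + 1/(3 - 12/(((1/7)*3)*2)) = -285 + 1/(3 - 12/((3/7)*2)) = -285 + 1/(3 - 12/6/7) = -285 + 1/(3 - 12*7/6) = -285 + 1/(3 - 14) = -285 + 1/(-11) = -285 - 1/11 = -3136/11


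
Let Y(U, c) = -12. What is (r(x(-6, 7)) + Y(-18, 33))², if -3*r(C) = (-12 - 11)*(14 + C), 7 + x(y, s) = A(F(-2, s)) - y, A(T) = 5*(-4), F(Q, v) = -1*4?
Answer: 38809/9 ≈ 4312.1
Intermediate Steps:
F(Q, v) = -4
A(T) = -20
x(y, s) = -27 - y (x(y, s) = -7 + (-20 - y) = -27 - y)
r(C) = 322/3 + 23*C/3 (r(C) = -(-12 - 11)*(14 + C)/3 = -(-23)*(14 + C)/3 = -(-322 - 23*C)/3 = 322/3 + 23*C/3)
(r(x(-6, 7)) + Y(-18, 33))² = ((322/3 + 23*(-27 - 1*(-6))/3) - 12)² = ((322/3 + 23*(-27 + 6)/3) - 12)² = ((322/3 + (23/3)*(-21)) - 12)² = ((322/3 - 161) - 12)² = (-161/3 - 12)² = (-197/3)² = 38809/9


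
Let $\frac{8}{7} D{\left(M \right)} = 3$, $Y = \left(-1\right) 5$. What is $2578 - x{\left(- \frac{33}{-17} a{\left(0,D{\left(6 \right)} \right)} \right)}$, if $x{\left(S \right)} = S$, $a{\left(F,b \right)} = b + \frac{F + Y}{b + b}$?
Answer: $\frac{2451165}{952} \approx 2574.8$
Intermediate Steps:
$Y = -5$
$D{\left(M \right)} = \frac{21}{8}$ ($D{\left(M \right)} = \frac{7}{8} \cdot 3 = \frac{21}{8}$)
$a{\left(F,b \right)} = b + \frac{-5 + F}{2 b}$ ($a{\left(F,b \right)} = b + \frac{F - 5}{b + b} = b + \frac{-5 + F}{2 b}$)
$2578 - x{\left(- \frac{33}{-17} a{\left(0,D{\left(6 \right)} \right)} \right)} = 2578 - - \frac{33}{-17} \frac{-5 + 0 + 2 \left(\frac{21}{8}\right)^{2}}{2 \cdot \frac{21}{8}} = 2578 - \left(-33\right) \left(- \frac{1}{17}\right) \frac{1}{2} \cdot \frac{8}{21} \left(-5 + 0 + 2 \cdot \frac{441}{64}\right) = 2578 - \frac{33 \cdot \frac{1}{2} \cdot \frac{8}{21} \left(-5 + 0 + \frac{441}{32}\right)}{17} = 2578 - \frac{33 \cdot \frac{1}{2} \cdot \frac{8}{21} \cdot \frac{281}{32}}{17} = 2578 - \frac{33}{17} \cdot \frac{281}{168} = 2578 - \frac{3091}{952} = \frac{2451165}{952}$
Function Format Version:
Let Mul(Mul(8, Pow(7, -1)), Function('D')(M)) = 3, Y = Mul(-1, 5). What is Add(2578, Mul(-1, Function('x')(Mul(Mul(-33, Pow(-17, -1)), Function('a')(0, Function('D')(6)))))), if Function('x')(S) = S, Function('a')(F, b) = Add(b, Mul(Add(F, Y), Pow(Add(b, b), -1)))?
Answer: Rational(2451165, 952) ≈ 2574.8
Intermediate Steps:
Y = -5
Function('D')(M) = Rational(21, 8) (Function('D')(M) = Mul(Rational(7, 8), 3) = Rational(21, 8))
Function('a')(F, b) = Add(b, Mul(Rational(1, 2), Pow(b, -1), Add(-5, F))) (Function('a')(F, b) = Add(b, Mul(Add(F, -5), Pow(Add(b, b), -1))) = Add(b, Mul(Add(-5, F), Pow(Mul(2, b), -1))) = Add(b, Mul(Add(-5, F), Mul(Rational(1, 2), Pow(b, -1)))) = Add(b, Mul(Rational(1, 2), Pow(b, -1), Add(-5, F))))
Add(2578, Mul(-1, Function('x')(Mul(Mul(-33, Pow(-17, -1)), Function('a')(0, Function('D')(6)))))) = Add(2578, Mul(-1, Mul(Mul(-33, Pow(-17, -1)), Mul(Rational(1, 2), Pow(Rational(21, 8), -1), Add(-5, 0, Mul(2, Pow(Rational(21, 8), 2))))))) = Add(2578, Mul(-1, Mul(Mul(-33, Rational(-1, 17)), Mul(Rational(1, 2), Rational(8, 21), Add(-5, 0, Mul(2, Rational(441, 64))))))) = Add(2578, Mul(-1, Mul(Rational(33, 17), Mul(Rational(1, 2), Rational(8, 21), Add(-5, 0, Rational(441, 32)))))) = Add(2578, Mul(-1, Mul(Rational(33, 17), Mul(Rational(1, 2), Rational(8, 21), Rational(281, 32))))) = Add(2578, Mul(-1, Mul(Rational(33, 17), Rational(281, 168)))) = Add(2578, Mul(-1, Rational(3091, 952))) = Add(2578, Rational(-3091, 952)) = Rational(2451165, 952)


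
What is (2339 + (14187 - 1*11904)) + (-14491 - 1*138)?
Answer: -10007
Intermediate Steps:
(2339 + (14187 - 1*11904)) + (-14491 - 1*138) = (2339 + (14187 - 11904)) + (-14491 - 138) = (2339 + 2283) - 14629 = 4622 - 14629 = -10007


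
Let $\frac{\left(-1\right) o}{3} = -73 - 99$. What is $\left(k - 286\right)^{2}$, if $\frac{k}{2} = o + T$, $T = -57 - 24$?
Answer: $341056$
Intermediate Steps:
$T = -81$
$o = 516$ ($o = - 3 \left(-73 - 99\right) = \left(-3\right) \left(-172\right) = 516$)
$k = 870$ ($k = 2 \left(516 - 81\right) = 2 \cdot 435 = 870$)
$\left(k - 286\right)^{2} = \left(870 - 286\right)^{2} = 584^{2} = 341056$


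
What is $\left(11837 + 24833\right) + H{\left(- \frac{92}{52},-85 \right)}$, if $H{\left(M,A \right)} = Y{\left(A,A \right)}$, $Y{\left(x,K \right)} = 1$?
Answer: $36671$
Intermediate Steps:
$H{\left(M,A \right)} = 1$
$\left(11837 + 24833\right) + H{\left(- \frac{92}{52},-85 \right)} = \left(11837 + 24833\right) + 1 = 36670 + 1 = 36671$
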